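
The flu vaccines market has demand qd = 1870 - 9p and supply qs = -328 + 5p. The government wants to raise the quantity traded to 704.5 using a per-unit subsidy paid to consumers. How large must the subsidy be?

At q = 704.5, invert demand for the buyer price: pb = (1870 − 704.5)/9 = 129.5; invert supply for the seller price: ps = (704.5 − (-328))/5 = 206.5.
The subsidy must fill the gap: s = ps − pb = 206.5 − 129.5 = 77.

Required subsidy s = 77 per unit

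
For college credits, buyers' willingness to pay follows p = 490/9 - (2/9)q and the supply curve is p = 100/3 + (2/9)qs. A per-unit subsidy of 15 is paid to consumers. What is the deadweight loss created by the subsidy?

Deadweight loss = 253.125

Pre-subsidy: 490/9 - (2/9)q = 100/3 + (2/9)q gives q* = 47.5 and p* = 395/9.
With the rebate, buyers effectively pay pb = ps − 15, where ps is the price sellers receive.
On the curves, pb = 490/9 - (2/9)q and ps = 100/3 + (2/9)q; the wedge ps − pb = 15 gives 100/3 + (2/9)q − (490/9 - (2/9)q) = 15, so q' = 81.25.
Then pb = 490/9 − (2/9)·81.25 = 655/18 and ps = 100/3 + (2/9)·81.25 = 925/18.
The subsidy expands output by 81.25 − 47.5 = 33.75 past the efficient level; on those units the gap between marginal cost and willingness to pay runs from 0 up to 15.
DWL = ½ × 15 × 33.75 = 253.125.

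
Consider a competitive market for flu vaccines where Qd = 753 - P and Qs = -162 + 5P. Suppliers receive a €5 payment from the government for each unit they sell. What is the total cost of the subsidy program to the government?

Pre-subsidy: 753 - P = -162 + 5P gives P* = 152.5, Q* = 600.5.
With the subsidy, sellers receive Ps = Pb + 5 for each unit, where Pb is the price buyers pay.
Supply in terms of Pb becomes Qs = -162 + 5(Pb + 5) = -137 + 5Pb. Setting this equal to demand: 753 - Pb = -137 + 5Pb, so Pb = 445/3.
Sellers receive Ps = 445/3 + 5 = 460/3; Q' = 753 − 1·(445/3) = 1814/3.
Government outlay = subsidy × quantity = 5 × 1814/3 = 9070/3.

Government cost = 9070/3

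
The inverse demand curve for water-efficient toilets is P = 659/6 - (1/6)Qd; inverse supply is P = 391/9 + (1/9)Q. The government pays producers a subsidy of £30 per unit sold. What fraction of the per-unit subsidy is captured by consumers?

Consumer share = 0.6

Pre-subsidy: 659/6 - (1/6)Q = 391/9 + (1/9)Q gives Q* = 239 and P* = 70.
With the subsidy, sellers receive Ps = Pb + 30 for each unit, where Pb is the price buyers pay.
On the curves, Pb = 659/6 - (1/6)Q and Ps = 391/9 + (1/9)Q; the wedge Ps − Pb = 30 gives 391/9 + (1/9)Q − (659/6 - (1/6)Q) = 30, so Q' = 347.
Then Pb = 659/6 − (1/6)·347 = 52 and Ps = 391/9 + (1/9)·347 = 82.
Buyers' price falls by P* − Pb = 70 − 52 = 18; sellers' price rises by Ps − P* = 82 − 70 = 12.
So consumers capture 18/30 = 0.6 of each unit of subsidy.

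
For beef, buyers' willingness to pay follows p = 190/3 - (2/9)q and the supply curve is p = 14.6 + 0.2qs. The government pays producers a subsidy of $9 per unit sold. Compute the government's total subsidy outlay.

Government cost = 23382/19

Pre-subsidy: 190/3 - (2/9)q = 14.6 + 0.2q gives q* = 2193/19 and p* = 716/19.
With the subsidy, sellers receive ps = pb + 9 for each unit, where pb is the price buyers pay.
On the curves, pb = 190/3 - (2/9)q and ps = 14.6 + 0.2q; the wedge ps − pb = 9 gives 14.6 + 0.2q − (190/3 - (2/9)q) = 9, so q' = 2598/19.
Then pb = 190/3 − (2/9)·(2598/19) = 626/19 and ps = 14.6 + 0.2·(2598/19) = 797/19.
Government outlay = subsidy × quantity = 9 × 2598/19 = 23382/19.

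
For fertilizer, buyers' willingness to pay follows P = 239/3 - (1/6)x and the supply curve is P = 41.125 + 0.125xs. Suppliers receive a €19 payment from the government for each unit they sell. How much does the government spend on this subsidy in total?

Government cost = 26239/7

Pre-subsidy: 239/3 - (1/6)x = 41.125 + 0.125x gives x* = 925/7 and P* = 807/14.
With the subsidy, sellers receive Ps = Pb + 19 for each unit, where Pb is the price buyers pay.
On the curves, Pb = 239/3 - (1/6)x and Ps = 41.125 + 0.125x; the wedge Ps − Pb = 19 gives 41.125 + 0.125x − (239/3 - (1/6)x) = 19, so x' = 1381/7.
Then Pb = 239/3 − (1/6)·(1381/7) = 655/14 and Ps = 41.125 + 0.125·(1381/7) = 921/14.
Government outlay = subsidy × quantity = 19 × 1381/7 = 26239/7.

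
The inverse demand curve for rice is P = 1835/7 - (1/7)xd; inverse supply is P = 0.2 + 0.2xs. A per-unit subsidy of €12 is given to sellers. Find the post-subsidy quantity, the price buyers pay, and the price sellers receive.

Pre-subsidy: 1835/7 - (1/7)x = 0.2 + 0.2x gives x* = 764 and P* = 153.
With the subsidy, sellers receive Ps = Pb + 12 for each unit, where Pb is the price buyers pay.
On the curves, Pb = 1835/7 - (1/7)x and Ps = 0.2 + 0.2x; the wedge Ps − Pb = 12 gives 0.2 + 0.2x − (1835/7 - (1/7)x) = 12, so x' = 799.
Then Pb = 1835/7 − (1/7)·799 = 148 and Ps = 0.2 + 0.2·799 = 160.

x' = 799; buyers pay €148; sellers receive €160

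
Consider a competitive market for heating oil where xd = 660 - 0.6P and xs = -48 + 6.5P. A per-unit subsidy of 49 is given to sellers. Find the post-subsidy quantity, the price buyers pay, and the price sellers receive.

x' = 44523/71; buyers pay 3895/71; sellers receive 7374/71

Pre-subsidy: 660 - 0.6P = -48 + 6.5P gives P* = 7080/71, x* = 42612/71.
With the subsidy, sellers receive Ps = Pb + 49 for each unit, where Pb is the price buyers pay.
Supply in terms of Pb becomes xs = -48 + 6.5(Pb + 49) = 270.5 + 6.5Pb. Setting this equal to demand: 660 - 0.6Pb = 270.5 + 6.5Pb, so Pb = 3895/71.
Sellers receive Ps = 3895/71 + 49 = 7374/71; x' = 660 − 0.6·(3895/71) = 44523/71.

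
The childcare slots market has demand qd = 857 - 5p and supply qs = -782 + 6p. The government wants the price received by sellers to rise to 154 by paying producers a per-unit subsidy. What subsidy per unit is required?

At a seller price of 154, quantity supplied is -782 + 6·154 = 142.
Buyers absorb 142 only when they pay pb with 857 − 5·pb = 142, i.e. pb = 143.
s = ps − pb = 154 − 143 = 11.

Required subsidy s = 11 per unit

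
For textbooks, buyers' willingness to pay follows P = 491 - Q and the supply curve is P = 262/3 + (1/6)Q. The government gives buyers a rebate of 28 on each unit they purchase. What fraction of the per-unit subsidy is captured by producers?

Producer share = 1/7

Pre-subsidy: 491 - Q = 262/3 + (1/6)Q gives Q* = 346 and P* = 145.
With the rebate, buyers effectively pay Pb = Ps − 28, where Ps is the price sellers receive.
On the curves, Pb = 491 - Q and Ps = 262/3 + (1/6)Q; the wedge Ps − Pb = 28 gives 262/3 + (1/6)Q − (491 - Q) = 28, so Q' = 370.
Then Pb = 491 − 1·370 = 121 and Ps = 262/3 + (1/6)·370 = 149.
Buyers' price falls by P* − Pb = 145 − 121 = 24; sellers' price rises by Ps − P* = 149 − 145 = 4.
So producers capture 4/28 = 1/7 of each unit of subsidy.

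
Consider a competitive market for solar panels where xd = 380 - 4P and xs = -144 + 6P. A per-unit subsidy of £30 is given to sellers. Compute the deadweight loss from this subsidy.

Deadweight loss = £1080

Pre-subsidy: 380 - 4P = -144 + 6P gives P* = 52.4, x* = 170.4.
With the subsidy, sellers receive Ps = Pb + 30 for each unit, where Pb is the price buyers pay.
Supply in terms of Pb becomes xs = -144 + 6(Pb + 30) = 36 + 6Pb. Setting this equal to demand: 380 - 4Pb = 36 + 6Pb, so Pb = 34.4.
Sellers receive Ps = 34.4 + 30 = 64.4; x' = 380 − 4·34.4 = 242.4.
The subsidy expands output by 242.4 − 170.4 = 72 past the efficient level; on those units the gap between marginal cost and willingness to pay runs from 0 up to 30.
DWL = ½ × 30 × 72 = 1080.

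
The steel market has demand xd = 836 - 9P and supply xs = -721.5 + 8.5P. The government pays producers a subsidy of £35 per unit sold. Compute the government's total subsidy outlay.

Government cost = £6580

Pre-subsidy: 836 - 9P = -721.5 + 8.5P gives P* = 89, x* = 35.
With the subsidy, sellers receive Ps = Pb + 35 for each unit, where Pb is the price buyers pay.
Supply in terms of Pb becomes xs = -721.5 + 8.5(Pb + 35) = -424 + 8.5Pb. Setting this equal to demand: 836 - 9Pb = -424 + 8.5Pb, so Pb = 72.
Sellers receive Ps = 72 + 35 = 107; x' = 836 − 9·72 = 188.
Government outlay = subsidy × quantity = 35 × 188 = 6580.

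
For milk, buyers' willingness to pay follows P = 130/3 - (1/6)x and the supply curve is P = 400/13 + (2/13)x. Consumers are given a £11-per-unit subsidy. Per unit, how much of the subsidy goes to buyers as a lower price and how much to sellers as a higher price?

Pre-subsidy: 130/3 - (1/6)x = 400/13 + (2/13)x gives x* = 39.2 and P* = 36.8.
With the rebate, buyers effectively pay Pb = Ps − 11, where Ps is the price sellers receive.
On the curves, Pb = 130/3 - (1/6)x and Ps = 400/13 + (2/13)x; the wedge Ps − Pb = 11 gives 400/13 + (2/13)x − (130/3 - (1/6)x) = 11, so x' = 73.52.
Then Pb = 130/3 − (1/6)·73.52 = 31.08 and Ps = 400/13 + (2/13)·73.52 = 42.08.
Buyers' price falls by P* − Pb = 36.8 − 31.08 = 5.72; sellers' price rises by Ps − P* = 42.08 − 36.8 = 5.28.

Buyers gain £5.72 per unit; sellers gain £5.28 per unit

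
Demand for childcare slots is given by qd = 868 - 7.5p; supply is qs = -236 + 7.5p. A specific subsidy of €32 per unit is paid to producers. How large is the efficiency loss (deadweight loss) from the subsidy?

Deadweight loss = €1920

Pre-subsidy: 868 - 7.5p = -236 + 7.5p gives p* = 73.6, q* = 316.
With the subsidy, sellers receive ps = pb + 32 for each unit, where pb is the price buyers pay.
Supply in terms of pb becomes qs = -236 + 7.5(pb + 32) = 4 + 7.5pb. Setting this equal to demand: 868 - 7.5pb = 4 + 7.5pb, so pb = 57.6.
Sellers receive ps = 57.6 + 32 = 89.6; q' = 868 − 7.5·57.6 = 436.
The subsidy expands output by 436 − 316 = 120 past the efficient level; on those units the gap between marginal cost and willingness to pay runs from 0 up to 32.
DWL = ½ × 32 × 120 = 1920.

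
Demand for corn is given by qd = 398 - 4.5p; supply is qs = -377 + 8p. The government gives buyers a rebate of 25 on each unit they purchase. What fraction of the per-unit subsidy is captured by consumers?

Consumer share = 0.64

Pre-subsidy: 398 - 4.5p = -377 + 8p gives p* = 62, q* = 119.
With the rebate, buyers effectively pay pb = ps − 25, where ps is the price sellers receive.
Demand in terms of ps becomes qd = 398 − 4.5(ps − 25) = 510.5 - 4.5ps. Setting this equal to supply: 510.5 - 4.5ps = -377 + 8ps, so ps = 71.
Buyers pay pb = 71 − 25 = 46; q' = -377 + 8·71 = 191.
Buyers' price falls by p* − pb = 62 − 46 = 16; sellers' price rises by ps − p* = 71 − 62 = 9.
So consumers capture 16/25 = 0.64 of each unit of subsidy.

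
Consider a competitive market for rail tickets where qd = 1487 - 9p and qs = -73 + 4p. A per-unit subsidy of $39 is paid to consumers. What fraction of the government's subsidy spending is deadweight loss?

DWL / government spending = 54/515

Pre-subsidy: 1487 - 9p = -73 + 4p gives p* = 120, q* = 407.
With the rebate, buyers effectively pay pb = ps − 39, where ps is the price sellers receive.
Demand in terms of ps becomes qd = 1487 − 9(ps − 39) = 1838 - 9ps. Setting this equal to supply: 1838 - 9ps = -73 + 4ps, so ps = 147.
Buyers pay pb = 147 − 39 = 108; q' = -73 + 4·147 = 515.
ΔCS = ½(407 + 515)(120 − 108) = 5532; ΔPS = ½(407 + 515)(147 − 120) = 12447.
Government spending = 39 × 515 = 20085.
DWL = ½ × 39 × (515 − 407) = 2106; fraction = 2106 / 20085 = 54/515.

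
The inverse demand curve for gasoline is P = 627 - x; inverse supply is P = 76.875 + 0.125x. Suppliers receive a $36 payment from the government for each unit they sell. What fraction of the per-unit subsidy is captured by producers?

Producer share = 1/9

Pre-subsidy: 627 - x = 76.875 + 0.125x gives x* = 489 and P* = 138.
With the subsidy, sellers receive Ps = Pb + 36 for each unit, where Pb is the price buyers pay.
On the curves, Pb = 627 - x and Ps = 76.875 + 0.125x; the wedge Ps − Pb = 36 gives 76.875 + 0.125x − (627 - x) = 36, so x' = 521.
Then Pb = 627 − 1·521 = 106 and Ps = 76.875 + 0.125·521 = 142.
Buyers' price falls by P* − Pb = 138 − 106 = 32; sellers' price rises by Ps − P* = 142 − 138 = 4.
So producers capture 4/36 = 1/9 of each unit of subsidy.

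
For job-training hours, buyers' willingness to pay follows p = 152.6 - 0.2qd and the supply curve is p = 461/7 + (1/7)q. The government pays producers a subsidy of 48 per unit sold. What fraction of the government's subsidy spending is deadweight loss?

DWL / government spending = 70/393

Pre-subsidy: 152.6 - 0.2q = 461/7 + (1/7)q gives q* = 253 and p* = 102.
With the subsidy, sellers receive ps = pb + 48 for each unit, where pb is the price buyers pay.
On the curves, pb = 152.6 - 0.2q and ps = 461/7 + (1/7)q; the wedge ps − pb = 48 gives 461/7 + (1/7)q − (152.6 - 0.2q) = 48, so q' = 393.
Then pb = 152.6 − 0.2·393 = 74 and ps = 461/7 + (1/7)·393 = 122.
ΔCS = ½(253 + 393)(102 − 74) = 9044; ΔPS = ½(253 + 393)(122 − 102) = 6460.
Government spending = 48 × 393 = 18864.
DWL = ½ × 48 × (393 − 253) = 3360; fraction = 3360 / 18864 = 70/393.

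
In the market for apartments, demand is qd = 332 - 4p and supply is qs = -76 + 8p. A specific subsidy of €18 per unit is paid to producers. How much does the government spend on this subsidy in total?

Government cost = €4392

Pre-subsidy: 332 - 4p = -76 + 8p gives p* = 34, q* = 196.
With the subsidy, sellers receive ps = pb + 18 for each unit, where pb is the price buyers pay.
Supply in terms of pb becomes qs = -76 + 8(pb + 18) = 68 + 8pb. Setting this equal to demand: 332 - 4pb = 68 + 8pb, so pb = 22.
Sellers receive ps = 22 + 18 = 40; q' = 332 − 4·22 = 244.
Government outlay = subsidy × quantity = 18 × 244 = 4392.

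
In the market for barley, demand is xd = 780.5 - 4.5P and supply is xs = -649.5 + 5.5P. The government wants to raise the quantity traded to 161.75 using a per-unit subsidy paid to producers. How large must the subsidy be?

Required subsidy s = 10 per unit

At x = 161.75, invert demand for the buyer price: Pb = (780.5 − 161.75)/4.5 = 137.5; invert supply for the seller price: Ps = (161.75 − (-649.5))/5.5 = 147.5.
The subsidy must fill the gap: s = Ps − Pb = 147.5 − 137.5 = 10.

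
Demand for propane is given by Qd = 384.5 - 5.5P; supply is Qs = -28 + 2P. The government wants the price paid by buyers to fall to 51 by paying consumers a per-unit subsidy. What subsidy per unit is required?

Required subsidy s = 15 per unit

At a buyer price of 51, quantity demanded is 384.5 − 5.5·51 = 104.
Sellers supply 104 only when they receive Ps with -28 + 2·Ps = 104, i.e. Ps = 66.
s = Ps − Pb = 66 − 51 = 15.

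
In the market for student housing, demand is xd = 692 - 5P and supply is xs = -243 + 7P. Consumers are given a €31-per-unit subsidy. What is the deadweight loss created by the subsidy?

Pre-subsidy: 692 - 5P = -243 + 7P gives P* = 935/12, x* = 3629/12.
With the rebate, buyers effectively pay Pb = Ps − 31, where Ps is the price sellers receive.
Demand in terms of Ps becomes xd = 692 − 5(Ps − 31) = 847 - 5Ps. Setting this equal to supply: 847 - 5Ps = -243 + 7Ps, so Ps = 545/6.
Buyers pay Pb = 545/6 − 31 = 359/6; x' = -243 + 7·(545/6) = 2357/6.
The subsidy expands output by 2357/6 − 3629/12 = 1085/12 past the efficient level; on those units the gap between marginal cost and willingness to pay runs from 0 up to 31.
DWL = ½ × 31 × 1085/12 = 33635/24.

Deadweight loss = 33635/24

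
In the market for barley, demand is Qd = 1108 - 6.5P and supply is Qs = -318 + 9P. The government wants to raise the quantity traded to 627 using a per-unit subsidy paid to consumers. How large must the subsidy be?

At Q = 627, invert demand for the buyer price: Pb = (1108 − 627)/6.5 = 74; invert supply for the seller price: Ps = (627 − (-318))/9 = 105.
The subsidy must fill the gap: s = Ps − Pb = 105 − 74 = 31.

Required subsidy s = 31 per unit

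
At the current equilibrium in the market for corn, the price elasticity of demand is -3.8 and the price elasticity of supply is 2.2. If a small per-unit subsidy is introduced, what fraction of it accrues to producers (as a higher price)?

For a small subsidy around the equilibrium, the benefit split depends on the relative slopes, which at a point are proportional to the elasticities.
Buyer share = εs/(εs + |εd|) = 2.2/(2.2 + 3.8) = 11/30; seller share = |εd|/(εs + |εd|) = 19/30.
So producers capture 19/30 of the subsidy.

Producer share = 19/30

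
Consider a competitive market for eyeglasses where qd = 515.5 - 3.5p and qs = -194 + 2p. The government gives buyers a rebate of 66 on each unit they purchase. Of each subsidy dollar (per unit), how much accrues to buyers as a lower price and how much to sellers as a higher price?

Buyers gain 24 per unit; sellers gain 42 per unit

Pre-subsidy: 515.5 - 3.5p = -194 + 2p gives p* = 129, q* = 64.
With the rebate, buyers effectively pay pb = ps − 66, where ps is the price sellers receive.
Demand in terms of ps becomes qd = 515.5 − 3.5(ps − 66) = 746.5 - 3.5ps. Setting this equal to supply: 746.5 - 3.5ps = -194 + 2ps, so ps = 171.
Buyers pay pb = 171 − 66 = 105; q' = -194 + 2·171 = 148.
Buyers' price falls by p* − pb = 129 − 105 = 24; sellers' price rises by ps − p* = 171 − 129 = 42.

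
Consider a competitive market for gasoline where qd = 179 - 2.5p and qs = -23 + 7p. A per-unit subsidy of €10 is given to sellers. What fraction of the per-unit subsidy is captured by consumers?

Consumer share = 14/19

Pre-subsidy: 179 - 2.5p = -23 + 7p gives p* = 404/19, q* = 2391/19.
With the subsidy, sellers receive ps = pb + 10 for each unit, where pb is the price buyers pay.
Supply in terms of pb becomes qs = -23 + 7(pb + 10) = 47 + 7pb. Setting this equal to demand: 179 - 2.5pb = 47 + 7pb, so pb = 264/19.
Sellers receive ps = 264/19 + 10 = 454/19; q' = 179 − 2.5·(264/19) = 2741/19.
Buyers' price falls by p* − pb = 404/19 − 264/19 = 140/19; sellers' price rises by ps − p* = 454/19 − 404/19 = 50/19.
So consumers capture (140/19)/10 = 14/19 of each unit of subsidy.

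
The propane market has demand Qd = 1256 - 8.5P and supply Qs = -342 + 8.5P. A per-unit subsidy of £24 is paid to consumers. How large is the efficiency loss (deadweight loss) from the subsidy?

Pre-subsidy: 1256 - 8.5P = -342 + 8.5P gives P* = 94, Q* = 457.
With the rebate, buyers effectively pay Pb = Ps − 24, where Ps is the price sellers receive.
Demand in terms of Ps becomes Qd = 1256 − 8.5(Ps − 24) = 1460 - 8.5Ps. Setting this equal to supply: 1460 - 8.5Ps = -342 + 8.5Ps, so Ps = 106.
Buyers pay Pb = 106 − 24 = 82; Q' = -342 + 8.5·106 = 559.
The subsidy expands output by 559 − 457 = 102 past the efficient level; on those units the gap between marginal cost and willingness to pay runs from 0 up to 24.
DWL = ½ × 24 × 102 = 1224.

Deadweight loss = £1224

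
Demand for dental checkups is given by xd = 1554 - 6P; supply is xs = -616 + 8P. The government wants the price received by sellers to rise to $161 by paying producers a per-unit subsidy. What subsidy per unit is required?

At a seller price of 161, quantity supplied is -616 + 8·161 = 672.
Buyers absorb 672 only when they pay Pb with 1554 − 6·Pb = 672, i.e. Pb = 147.
s = Ps − Pb = 161 − 147 = 14.

Required subsidy s = $14 per unit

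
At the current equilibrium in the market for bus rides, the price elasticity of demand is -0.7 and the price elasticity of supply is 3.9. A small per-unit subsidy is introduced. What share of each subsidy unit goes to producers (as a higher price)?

For a small subsidy around the equilibrium, the benefit split depends on the relative slopes, which at a point are proportional to the elasticities.
Buyer share = εs/(εs + |εd|) = 3.9/(3.9 + 0.7) = 39/46; seller share = |εd|/(εs + |εd|) = 7/46.
So producers capture 7/46 of the subsidy.

Producer share = 7/46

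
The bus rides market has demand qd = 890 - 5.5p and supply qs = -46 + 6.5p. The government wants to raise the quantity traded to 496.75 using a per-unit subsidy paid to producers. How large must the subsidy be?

At q = 496.75, invert demand for the buyer price: pb = (890 − 496.75)/5.5 = 71.5; invert supply for the seller price: ps = (496.75 − (-46))/6.5 = 83.5.
The subsidy must fill the gap: s = ps − pb = 83.5 − 71.5 = 12.

Required subsidy s = 12 per unit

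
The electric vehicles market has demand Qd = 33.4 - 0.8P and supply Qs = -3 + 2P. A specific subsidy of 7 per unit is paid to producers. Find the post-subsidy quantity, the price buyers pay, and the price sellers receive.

Q' = 27; buyers pay 8; sellers receive 15

Pre-subsidy: 33.4 - 0.8P = -3 + 2P gives P* = 13, Q* = 23.
With the subsidy, sellers receive Ps = Pb + 7 for each unit, where Pb is the price buyers pay.
Supply in terms of Pb becomes Qs = -3 + 2(Pb + 7) = 11 + 2Pb. Setting this equal to demand: 33.4 - 0.8Pb = 11 + 2Pb, so Pb = 8.
Sellers receive Ps = 8 + 7 = 15; Q' = 33.4 − 0.8·8 = 27.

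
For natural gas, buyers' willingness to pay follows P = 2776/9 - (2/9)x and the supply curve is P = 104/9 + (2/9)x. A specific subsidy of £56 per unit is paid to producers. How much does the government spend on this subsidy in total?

Pre-subsidy: 2776/9 - (2/9)x = 104/9 + (2/9)x gives x* = 668 and P* = 160.
With the subsidy, sellers receive Ps = Pb + 56 for each unit, where Pb is the price buyers pay.
On the curves, Pb = 2776/9 - (2/9)x and Ps = 104/9 + (2/9)x; the wedge Ps − Pb = 56 gives 104/9 + (2/9)x − (2776/9 - (2/9)x) = 56, so x' = 794.
Then Pb = 2776/9 − (2/9)·794 = 132 and Ps = 104/9 + (2/9)·794 = 188.
Government outlay = subsidy × quantity = 56 × 794 = 44464.

Government cost = £44464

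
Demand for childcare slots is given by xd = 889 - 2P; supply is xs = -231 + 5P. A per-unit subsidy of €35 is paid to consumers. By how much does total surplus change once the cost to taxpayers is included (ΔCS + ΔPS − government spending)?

Net change in total surplus = -€875

Pre-subsidy: 889 - 2P = -231 + 5P gives P* = 160, x* = 569.
With the rebate, buyers effectively pay Pb = Ps − 35, where Ps is the price sellers receive.
Demand in terms of Ps becomes xd = 889 − 2(Ps − 35) = 959 - 2Ps. Setting this equal to supply: 959 - 2Ps = -231 + 5Ps, so Ps = 170.
Buyers pay Pb = 170 − 35 = 135; x' = -231 + 5·170 = 619.
ΔCS = ½(569 + 619)(160 − 135) = 14850; ΔPS = ½(569 + 619)(170 − 160) = 5940.
Government spending = 35 × 619 = 21665.
Net change = 14850 + 5940 − 21665 = -875. The loss equals the DWL triangle ½·35·50.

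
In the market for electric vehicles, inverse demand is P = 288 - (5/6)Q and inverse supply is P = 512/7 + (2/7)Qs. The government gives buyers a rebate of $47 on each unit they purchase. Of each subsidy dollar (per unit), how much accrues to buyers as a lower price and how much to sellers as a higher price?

Buyers gain $35 per unit; sellers gain $12 per unit

Pre-subsidy: 288 - (5/6)Q = 512/7 + (2/7)Q gives Q* = 192 and P* = 128.
With the rebate, buyers effectively pay Pb = Ps − 47, where Ps is the price sellers receive.
On the curves, Pb = 288 - (5/6)Q and Ps = 512/7 + (2/7)Q; the wedge Ps − Pb = 47 gives 512/7 + (2/7)Q − (288 - (5/6)Q) = 47, so Q' = 234.
Then Pb = 288 − (5/6)·234 = 93 and Ps = 512/7 + (2/7)·234 = 140.
Buyers' price falls by P* − Pb = 128 − 93 = 35; sellers' price rises by Ps − P* = 140 − 128 = 12.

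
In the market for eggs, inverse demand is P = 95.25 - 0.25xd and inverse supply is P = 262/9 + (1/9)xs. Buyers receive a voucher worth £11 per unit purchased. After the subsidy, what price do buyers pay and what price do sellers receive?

Buyers pay 544/13; sellers receive 687/13

Pre-subsidy: 95.25 - 0.25x = 262/9 + (1/9)x gives x* = 2381/13 and P* = 643/13.
With the rebate, buyers effectively pay Pb = Ps − 11, where Ps is the price sellers receive.
On the curves, Pb = 95.25 - 0.25x and Ps = 262/9 + (1/9)x; the wedge Ps − Pb = 11 gives 262/9 + (1/9)x − (95.25 - 0.25x) = 11, so x' = 2777/13.
Then Pb = 95.25 − 0.25·(2777/13) = 544/13 and Ps = 262/9 + (1/9)·(2777/13) = 687/13.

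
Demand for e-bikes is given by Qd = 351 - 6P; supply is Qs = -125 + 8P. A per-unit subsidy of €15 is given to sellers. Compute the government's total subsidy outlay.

Government cost = 20835/7

Pre-subsidy: 351 - 6P = -125 + 8P gives P* = 34, Q* = 147.
With the subsidy, sellers receive Ps = Pb + 15 for each unit, where Pb is the price buyers pay.
Supply in terms of Pb becomes Qs = -125 + 8(Pb + 15) = -5 + 8Pb. Setting this equal to demand: 351 - 6Pb = -5 + 8Pb, so Pb = 178/7.
Sellers receive Ps = 178/7 + 15 = 283/7; Q' = 351 − 6·(178/7) = 1389/7.
Government outlay = subsidy × quantity = 15 × 1389/7 = 20835/7.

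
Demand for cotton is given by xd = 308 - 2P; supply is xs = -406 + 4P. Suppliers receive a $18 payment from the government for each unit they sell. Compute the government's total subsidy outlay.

Government cost = $1692

Pre-subsidy: 308 - 2P = -406 + 4P gives P* = 119, x* = 70.
With the subsidy, sellers receive Ps = Pb + 18 for each unit, where Pb is the price buyers pay.
Supply in terms of Pb becomes xs = -406 + 4(Pb + 18) = -334 + 4Pb. Setting this equal to demand: 308 - 2Pb = -334 + 4Pb, so Pb = 107.
Sellers receive Ps = 107 + 18 = 125; x' = 308 − 2·107 = 94.
Government outlay = subsidy × quantity = 18 × 94 = 1692.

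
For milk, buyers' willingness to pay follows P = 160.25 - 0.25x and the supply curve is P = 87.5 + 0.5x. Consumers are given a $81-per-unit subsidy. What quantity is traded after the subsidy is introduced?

x' = 205

Pre-subsidy: 160.25 - 0.25x = 87.5 + 0.5x gives x* = 97 and P* = 136.
With the rebate, buyers effectively pay Pb = Ps − 81, where Ps is the price sellers receive.
On the curves, Pb = 160.25 - 0.25x and Ps = 87.5 + 0.5x; the wedge Ps − Pb = 81 gives 87.5 + 0.5x − (160.25 - 0.25x) = 81, so x' = 205.
Then Pb = 160.25 − 0.25·205 = 109 and Ps = 87.5 + 0.5·205 = 190.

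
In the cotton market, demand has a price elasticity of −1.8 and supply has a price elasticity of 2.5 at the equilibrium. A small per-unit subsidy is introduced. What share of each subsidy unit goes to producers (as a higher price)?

For a small subsidy around the equilibrium, the benefit split depends on the relative slopes, which at a point are proportional to the elasticities.
Buyer share = εs/(εs + |εd|) = 2.5/(2.5 + 1.8) = 25/43; seller share = |εd|/(εs + |εd|) = 18/43.
So producers capture 18/43 of the subsidy.

Producer share = 18/43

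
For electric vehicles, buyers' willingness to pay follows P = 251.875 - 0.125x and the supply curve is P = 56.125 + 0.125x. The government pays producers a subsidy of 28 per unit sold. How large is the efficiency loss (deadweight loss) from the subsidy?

Pre-subsidy: 251.875 - 0.125x = 56.125 + 0.125x gives x* = 783 and P* = 154.
With the subsidy, sellers receive Ps = Pb + 28 for each unit, where Pb is the price buyers pay.
On the curves, Pb = 251.875 - 0.125x and Ps = 56.125 + 0.125x; the wedge Ps − Pb = 28 gives 56.125 + 0.125x − (251.875 - 0.125x) = 28, so x' = 895.
Then Pb = 251.875 − 0.125·895 = 140 and Ps = 56.125 + 0.125·895 = 168.
The subsidy expands output by 895 − 783 = 112 past the efficient level; on those units the gap between marginal cost and willingness to pay runs from 0 up to 28.
DWL = ½ × 28 × 112 = 1568.

Deadweight loss = 1568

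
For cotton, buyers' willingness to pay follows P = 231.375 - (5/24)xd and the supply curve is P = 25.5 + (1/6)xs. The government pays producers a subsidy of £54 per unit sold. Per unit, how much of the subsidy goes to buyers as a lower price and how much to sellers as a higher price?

Buyers gain £30 per unit; sellers gain £24 per unit

Pre-subsidy: 231.375 - (5/24)x = 25.5 + (1/6)x gives x* = 549 and P* = 117.
With the subsidy, sellers receive Ps = Pb + 54 for each unit, where Pb is the price buyers pay.
On the curves, Pb = 231.375 - (5/24)x and Ps = 25.5 + (1/6)x; the wedge Ps − Pb = 54 gives 25.5 + (1/6)x − (231.375 - (5/24)x) = 54, so x' = 693.
Then Pb = 231.375 − (5/24)·693 = 87 and Ps = 25.5 + (1/6)·693 = 141.
Buyers' price falls by P* − Pb = 117 − 87 = 30; sellers' price rises by Ps − P* = 141 − 117 = 24.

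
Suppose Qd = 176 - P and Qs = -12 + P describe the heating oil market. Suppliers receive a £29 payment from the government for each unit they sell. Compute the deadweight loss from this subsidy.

Pre-subsidy: 176 - P = -12 + P gives P* = 94, Q* = 82.
With the subsidy, sellers receive Ps = Pb + 29 for each unit, where Pb is the price buyers pay.
Supply in terms of Pb becomes Qs = -12 + 1(Pb + 29) = 17 + Pb. Setting this equal to demand: 176 - Pb = 17 + Pb, so Pb = 79.5.
Sellers receive Ps = 79.5 + 29 = 108.5; Q' = 176 − 1·79.5 = 96.5.
The subsidy expands output by 96.5 − 82 = 14.5 past the efficient level; on those units the gap between marginal cost and willingness to pay runs from 0 up to 29.
DWL = ½ × 29 × 14.5 = 210.25.

Deadweight loss = £210.25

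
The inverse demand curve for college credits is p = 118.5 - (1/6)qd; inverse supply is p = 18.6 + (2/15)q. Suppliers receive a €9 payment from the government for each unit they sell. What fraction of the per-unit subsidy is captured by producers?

Producer share = 4/9

Pre-subsidy: 118.5 - (1/6)q = 18.6 + (2/15)q gives q* = 333 and p* = 63.
With the subsidy, sellers receive ps = pb + 9 for each unit, where pb is the price buyers pay.
On the curves, pb = 118.5 - (1/6)q and ps = 18.6 + (2/15)q; the wedge ps − pb = 9 gives 18.6 + (2/15)q − (118.5 - (1/6)q) = 9, so q' = 363.
Then pb = 118.5 − (1/6)·363 = 58 and ps = 18.6 + (2/15)·363 = 67.
Buyers' price falls by p* − pb = 63 − 58 = 5; sellers' price rises by ps − p* = 67 − 63 = 4.
So producers capture 4/9 = 4/9 of each unit of subsidy.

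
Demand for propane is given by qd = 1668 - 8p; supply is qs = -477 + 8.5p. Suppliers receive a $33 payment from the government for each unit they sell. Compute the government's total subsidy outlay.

Pre-subsidy: 1668 - 8p = -477 + 8.5p gives p* = 130, q* = 628.
With the subsidy, sellers receive ps = pb + 33 for each unit, where pb is the price buyers pay.
Supply in terms of pb becomes qs = -477 + 8.5(pb + 33) = -196.5 + 8.5pb. Setting this equal to demand: 1668 - 8pb = -196.5 + 8.5pb, so pb = 113.
Sellers receive ps = 113 + 33 = 146; q' = 1668 − 8·113 = 764.
Government outlay = subsidy × quantity = 33 × 764 = 25212.

Government cost = $25212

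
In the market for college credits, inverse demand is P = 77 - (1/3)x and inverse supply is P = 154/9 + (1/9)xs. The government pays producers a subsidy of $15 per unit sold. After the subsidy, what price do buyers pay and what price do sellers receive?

Pre-subsidy: 77 - (1/3)x = 154/9 + (1/9)x gives x* = 134.75 and P* = 385/12.
With the subsidy, sellers receive Ps = Pb + 15 for each unit, where Pb is the price buyers pay.
On the curves, Pb = 77 - (1/3)x and Ps = 154/9 + (1/9)x; the wedge Ps − Pb = 15 gives 154/9 + (1/9)x − (77 - (1/3)x) = 15, so x' = 168.5.
Then Pb = 77 − (1/3)·168.5 = 125/6 and Ps = 154/9 + (1/9)·168.5 = 215/6.

Buyers pay 125/6; sellers receive 215/6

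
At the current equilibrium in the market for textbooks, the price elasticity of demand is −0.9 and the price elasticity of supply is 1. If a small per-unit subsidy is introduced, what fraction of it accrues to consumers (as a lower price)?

Consumer share = 10/19

For a small subsidy around the equilibrium, the benefit split depends on the relative slopes, which at a point are proportional to the elasticities.
Buyer share = εs/(εs + |εd|) = 1/(1 + 0.9) = 10/19; seller share = |εd|/(εs + |εd|) = 9/19.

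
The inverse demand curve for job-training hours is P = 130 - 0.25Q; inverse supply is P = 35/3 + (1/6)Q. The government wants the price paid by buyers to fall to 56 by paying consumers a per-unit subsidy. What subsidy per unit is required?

At a buyer price of 56, quantity demanded is 520 − 4·56 = 296.
Sellers supply 296 only when they receive Ps = 35/3 + (1/6)·296 = 61.
s = Ps − Pb = 61 − 56 = 5.

Required subsidy s = 5 per unit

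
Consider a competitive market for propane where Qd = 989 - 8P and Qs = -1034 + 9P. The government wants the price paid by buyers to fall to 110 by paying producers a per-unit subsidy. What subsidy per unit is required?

At a buyer price of 110, quantity demanded is 989 − 8·110 = 109.
Sellers supply 109 only when they receive Ps with -1034 + 9·Ps = 109, i.e. Ps = 127.
s = Ps − Pb = 127 − 110 = 17.

Required subsidy s = 17 per unit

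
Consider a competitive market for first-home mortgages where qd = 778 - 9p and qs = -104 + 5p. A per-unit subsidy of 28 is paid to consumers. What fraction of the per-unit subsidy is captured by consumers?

Pre-subsidy: 778 - 9p = -104 + 5p gives p* = 63, q* = 211.
With the rebate, buyers effectively pay pb = ps − 28, where ps is the price sellers receive.
Demand in terms of ps becomes qd = 778 − 9(ps − 28) = 1030 - 9ps. Setting this equal to supply: 1030 - 9ps = -104 + 5ps, so ps = 81.
Buyers pay pb = 81 − 28 = 53; q' = -104 + 5·81 = 301.
Buyers' price falls by p* − pb = 63 − 53 = 10; sellers' price rises by ps − p* = 81 − 63 = 18.
So consumers capture 10/28 = 5/14 of each unit of subsidy.

Consumer share = 5/14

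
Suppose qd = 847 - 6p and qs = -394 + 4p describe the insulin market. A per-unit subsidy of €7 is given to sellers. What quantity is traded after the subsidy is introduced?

Pre-subsidy: 847 - 6p = -394 + 4p gives p* = 124.1, q* = 102.4.
With the subsidy, sellers receive ps = pb + 7 for each unit, where pb is the price buyers pay.
Supply in terms of pb becomes qs = -394 + 4(pb + 7) = -366 + 4pb. Setting this equal to demand: 847 - 6pb = -366 + 4pb, so pb = 121.3.
Sellers receive ps = 121.3 + 7 = 128.3; q' = 847 − 6·121.3 = 119.2.

q' = 119.2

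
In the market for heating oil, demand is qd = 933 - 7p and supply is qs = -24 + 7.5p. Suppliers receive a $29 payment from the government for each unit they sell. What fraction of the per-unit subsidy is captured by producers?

Producer share = 14/29

Pre-subsidy: 933 - 7p = -24 + 7.5p gives p* = 66, q* = 471.
With the subsidy, sellers receive ps = pb + 29 for each unit, where pb is the price buyers pay.
Supply in terms of pb becomes qs = -24 + 7.5(pb + 29) = 193.5 + 7.5pb. Setting this equal to demand: 933 - 7pb = 193.5 + 7.5pb, so pb = 51.
Sellers receive ps = 51 + 29 = 80; q' = 933 − 7·51 = 576.
Buyers' price falls by p* − pb = 66 − 51 = 15; sellers' price rises by ps − p* = 80 − 66 = 14.
So producers capture 14/29 = 14/29 of each unit of subsidy.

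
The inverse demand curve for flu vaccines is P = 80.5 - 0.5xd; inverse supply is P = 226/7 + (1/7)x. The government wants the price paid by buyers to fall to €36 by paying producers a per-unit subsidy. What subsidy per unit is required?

At a buyer price of 36, quantity demanded is 161 − 2·36 = 89.
Sellers supply 89 only when they receive Ps = 226/7 + (1/7)·89 = 45.
s = Ps − Pb = 45 − 36 = 9.

Required subsidy s = €9 per unit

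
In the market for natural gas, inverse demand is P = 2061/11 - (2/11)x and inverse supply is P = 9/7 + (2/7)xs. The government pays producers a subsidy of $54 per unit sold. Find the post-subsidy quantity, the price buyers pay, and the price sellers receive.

x' = 513.5; buyers pay $94; sellers receive $148

Pre-subsidy: 2061/11 - (2/11)x = 9/7 + (2/7)x gives x* = 398 and P* = 115.
With the subsidy, sellers receive Ps = Pb + 54 for each unit, where Pb is the price buyers pay.
On the curves, Pb = 2061/11 - (2/11)x and Ps = 9/7 + (2/7)x; the wedge Ps − Pb = 54 gives 9/7 + (2/7)x − (2061/11 - (2/11)x) = 54, so x' = 513.5.
Then Pb = 2061/11 − (2/11)·513.5 = 94 and Ps = 9/7 + (2/7)·513.5 = 148.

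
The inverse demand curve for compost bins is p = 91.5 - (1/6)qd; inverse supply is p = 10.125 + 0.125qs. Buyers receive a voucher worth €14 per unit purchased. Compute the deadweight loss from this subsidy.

Deadweight loss = €336

Pre-subsidy: 91.5 - (1/6)q = 10.125 + 0.125q gives q* = 279 and p* = 45.
With the rebate, buyers effectively pay pb = ps − 14, where ps is the price sellers receive.
On the curves, pb = 91.5 - (1/6)q and ps = 10.125 + 0.125q; the wedge ps − pb = 14 gives 10.125 + 0.125q − (91.5 - (1/6)q) = 14, so q' = 327.
Then pb = 91.5 − (1/6)·327 = 37 and ps = 10.125 + 0.125·327 = 51.
The subsidy expands output by 327 − 279 = 48 past the efficient level; on those units the gap between marginal cost and willingness to pay runs from 0 up to 14.
DWL = ½ × 14 × 48 = 336.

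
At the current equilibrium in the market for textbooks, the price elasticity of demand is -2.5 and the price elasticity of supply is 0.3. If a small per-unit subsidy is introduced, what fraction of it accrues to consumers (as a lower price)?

Consumer share = 3/28

For a small subsidy around the equilibrium, the benefit split depends on the relative slopes, which at a point are proportional to the elasticities.
Buyer share = εs/(εs + |εd|) = 0.3/(0.3 + 2.5) = 3/28; seller share = |εd|/(εs + |εd|) = 25/28.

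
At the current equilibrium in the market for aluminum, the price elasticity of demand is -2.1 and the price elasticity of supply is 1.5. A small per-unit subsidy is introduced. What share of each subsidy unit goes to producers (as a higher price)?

Producer share = 7/12

For a small subsidy around the equilibrium, the benefit split depends on the relative slopes, which at a point are proportional to the elasticities.
Buyer share = εs/(εs + |εd|) = 1.5/(1.5 + 2.1) = 5/12; seller share = |εd|/(εs + |εd|) = 7/12.
So producers capture 7/12 of the subsidy.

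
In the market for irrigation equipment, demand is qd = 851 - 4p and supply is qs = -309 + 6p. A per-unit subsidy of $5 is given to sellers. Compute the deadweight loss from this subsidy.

Pre-subsidy: 851 - 4p = -309 + 6p gives p* = 116, q* = 387.
With the subsidy, sellers receive ps = pb + 5 for each unit, where pb is the price buyers pay.
Supply in terms of pb becomes qs = -309 + 6(pb + 5) = -279 + 6pb. Setting this equal to demand: 851 - 4pb = -279 + 6pb, so pb = 113.
Sellers receive ps = 113 + 5 = 118; q' = 851 − 4·113 = 399.
The subsidy expands output by 399 − 387 = 12 past the efficient level; on those units the gap between marginal cost and willingness to pay runs from 0 up to 5.
DWL = ½ × 5 × 12 = 30.

Deadweight loss = $30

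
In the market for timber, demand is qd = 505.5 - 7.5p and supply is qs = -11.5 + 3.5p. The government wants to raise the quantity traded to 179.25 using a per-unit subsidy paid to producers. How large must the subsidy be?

At q = 179.25, invert demand for the buyer price: pb = (505.5 − 179.25)/7.5 = 43.5; invert supply for the seller price: ps = (179.25 − (-11.5))/3.5 = 54.5.
The subsidy must fill the gap: s = ps − pb = 54.5 − 43.5 = 11.

Required subsidy s = 11 per unit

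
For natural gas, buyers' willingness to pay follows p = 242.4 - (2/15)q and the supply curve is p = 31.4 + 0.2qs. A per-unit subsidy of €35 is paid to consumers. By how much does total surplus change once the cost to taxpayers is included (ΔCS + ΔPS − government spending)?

Net change in total surplus = -€1837.5

Pre-subsidy: 242.4 - (2/15)q = 31.4 + 0.2q gives q* = 633 and p* = 158.
With the rebate, buyers effectively pay pb = ps − 35, where ps is the price sellers receive.
On the curves, pb = 242.4 - (2/15)q and ps = 31.4 + 0.2q; the wedge ps − pb = 35 gives 31.4 + 0.2q − (242.4 - (2/15)q) = 35, so q' = 738.
Then pb = 242.4 − (2/15)·738 = 144 and ps = 31.4 + 0.2·738 = 179.
ΔCS = ½(633 + 738)(158 − 144) = 9597; ΔPS = ½(633 + 738)(179 − 158) = 14395.5.
Government spending = 35 × 738 = 25830.
Net change = 9597 + 14395.5 − 25830 = -1837.5. The loss equals the DWL triangle ½·35·105.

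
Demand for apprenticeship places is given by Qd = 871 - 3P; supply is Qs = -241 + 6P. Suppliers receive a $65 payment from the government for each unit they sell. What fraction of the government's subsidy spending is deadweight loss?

DWL / government spending = 195/1891

Pre-subsidy: 871 - 3P = -241 + 6P gives P* = 1112/9, Q* = 1501/3.
With the subsidy, sellers receive Ps = Pb + 65 for each unit, where Pb is the price buyers pay.
Supply in terms of Pb becomes Qs = -241 + 6(Pb + 65) = 149 + 6Pb. Setting this equal to demand: 871 - 3Pb = 149 + 6Pb, so Pb = 722/9.
Sellers receive Ps = 722/9 + 65 = 1307/9; Q' = 871 − 3·(722/9) = 1891/3.
ΔCS = ½(1501/3 + 1891/3)(1112/9 − 722/9) = 220480/9; ΔPS = ½(1501/3 + 1891/3)(1307/9 − 1112/9) = 110240/9.
Government spending = 65 × 1891/3 = 122915/3.
DWL = ½ × 65 × (1891/3 − 1501/3) = 4225; fraction = 4225 / (122915/3) = 195/1891.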